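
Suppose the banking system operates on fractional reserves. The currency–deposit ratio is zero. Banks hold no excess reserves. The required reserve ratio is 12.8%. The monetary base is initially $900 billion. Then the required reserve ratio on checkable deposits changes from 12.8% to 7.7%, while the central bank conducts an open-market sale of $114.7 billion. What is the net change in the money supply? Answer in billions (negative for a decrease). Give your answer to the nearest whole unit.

Before: m₁ = 1 / (0.128) = 7.8125, MB₁ = 900, so M₁ = 7.8125 × 900 = 7031.25 billion.
After: m₂ = 1 / (0.077) ≈ 12.9870, MB₂ = 900 − 114.7 = 785.3, so M₂ = 12.9870 × 785.3 = 10198.6911 billion.
ΔM = M₂ − M₁ = 10198.6911 − 7031.25 = 3167.4411 billion.

$3167 billion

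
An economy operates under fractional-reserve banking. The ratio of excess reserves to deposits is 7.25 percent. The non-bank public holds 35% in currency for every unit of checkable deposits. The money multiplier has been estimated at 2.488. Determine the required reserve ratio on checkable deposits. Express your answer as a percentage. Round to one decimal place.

Using m = 2.488. Since m = (1 + c)/(c + rr + e), the denominator satisfies c + rr + e = (1 + c)/m = (1 + 0.35) / 2.488 ≈ 0.542605.
With c = 0.35 and e = 0.0725, the required reserve ratio on checkable deposits is 0.542605 − 0.35 − 0.0725 = 0.120105.

12.0%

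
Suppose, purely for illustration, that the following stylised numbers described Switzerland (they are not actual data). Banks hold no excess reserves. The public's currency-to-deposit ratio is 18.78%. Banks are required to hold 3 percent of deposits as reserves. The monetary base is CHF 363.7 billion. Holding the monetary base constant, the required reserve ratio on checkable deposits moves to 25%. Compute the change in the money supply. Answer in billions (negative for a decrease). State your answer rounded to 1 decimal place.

-996.7 billion

Initially m₁ = (1 + 0.1878) / (0.03 + 0.1878) ≈ 5.45363, so M₁ = 5.45363 × 363.7 ≈ 1983.4852 billion.
After the change m₂ = (1 + 0.1878) / (0.25 + 0.1878) ≈ 2.71311, so M₂ = 2.71311 × 363.7 ≈ 986.7581 billion.
ΔM = M₂ − M₁ = 986.7581 − 1983.4852 = -996.7271 billion.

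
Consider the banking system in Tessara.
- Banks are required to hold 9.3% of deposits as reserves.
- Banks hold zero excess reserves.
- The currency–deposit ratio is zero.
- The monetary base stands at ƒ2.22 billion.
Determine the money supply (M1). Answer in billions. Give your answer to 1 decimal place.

ƒ23.9 billion

With no currency drain or excess reserves, the money multiplier is m = 1/rr = 1/0.093 ≈ 10.7527.
Money supply M = m × MB = 10.7527 × 2.22 ≈ 23.871 billion.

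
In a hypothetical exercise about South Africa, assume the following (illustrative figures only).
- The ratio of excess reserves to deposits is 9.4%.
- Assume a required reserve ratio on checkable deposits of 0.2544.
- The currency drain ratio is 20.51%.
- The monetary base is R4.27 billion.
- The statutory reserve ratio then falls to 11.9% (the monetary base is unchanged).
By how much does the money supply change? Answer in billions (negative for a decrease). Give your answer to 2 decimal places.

R3.01 billion

Initially m₁ = (1 + 0.2051) / (0.2544 + 0.094 + 0.2051) ≈ 2.1772, so M₁ = 2.1772 × 4.27 ≈ 9.2966 billion.
After the change m₂ = (1 + 0.2051) / (0.119 + 0.094 + 0.2051) ≈ 2.8823, so M₂ = 2.8823 × 4.27 ≈ 12.3074 billion.
ΔM = M₂ − M₁ = 12.3074 − 9.2966 = 3.0108 billion.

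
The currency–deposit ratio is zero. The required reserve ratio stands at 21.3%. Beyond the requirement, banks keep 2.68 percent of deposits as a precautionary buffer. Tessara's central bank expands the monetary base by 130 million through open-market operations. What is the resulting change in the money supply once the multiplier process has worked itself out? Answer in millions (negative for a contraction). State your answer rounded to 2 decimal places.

The money multiplier is m = 1 / (rr + e) = 1 / (0.213 + 0.0268) ≈ 4.170142.
The purchase adds 130 million of base, so ΔM = m × ΔMB = 4.170142 × (+130) ≈ 542.1185 million.

542.12 million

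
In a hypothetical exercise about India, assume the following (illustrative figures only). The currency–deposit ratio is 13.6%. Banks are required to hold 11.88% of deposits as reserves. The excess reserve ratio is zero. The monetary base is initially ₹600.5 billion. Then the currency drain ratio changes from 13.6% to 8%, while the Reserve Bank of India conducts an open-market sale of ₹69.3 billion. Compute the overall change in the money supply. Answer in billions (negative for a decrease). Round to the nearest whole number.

Before: m₁ = (1 + 0.136) / (0.1188 + 0.136) ≈ 4.4584, MB₁ = 600.5, so M₁ = 4.4584 × 600.5 = 2677.2692 billion.
After: m₂ = (1 + 0.08) / (0.1188 + 0.08) ≈ 5.4326, MB₂ = 600.5 − 69.3 = 531.2, so M₂ = 5.4326 × 531.2 ≈ 2885.7971 billion.
ΔM = M₂ − M₁ = 2885.7971 − 2677.2692 = 208.5279 billion.

₹209 billion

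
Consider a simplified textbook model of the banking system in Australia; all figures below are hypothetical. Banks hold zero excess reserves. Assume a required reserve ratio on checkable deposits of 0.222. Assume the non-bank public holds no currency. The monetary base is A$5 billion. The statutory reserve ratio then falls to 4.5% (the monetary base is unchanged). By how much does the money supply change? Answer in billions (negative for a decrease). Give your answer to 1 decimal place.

Initially m₁ = 1 / (0.222) ≈ 4.5045, so M₁ = 4.5045 × 5 = 22.5225 billion.
After the change m₂ = 1 / (0.045) ≈ 22.2222, so M₂ = 22.2222 × 5 = 111.111 billion.
ΔM = M₂ − M₁ = 111.111 − 22.5225 = 88.5885 billion.

A$88.6 billion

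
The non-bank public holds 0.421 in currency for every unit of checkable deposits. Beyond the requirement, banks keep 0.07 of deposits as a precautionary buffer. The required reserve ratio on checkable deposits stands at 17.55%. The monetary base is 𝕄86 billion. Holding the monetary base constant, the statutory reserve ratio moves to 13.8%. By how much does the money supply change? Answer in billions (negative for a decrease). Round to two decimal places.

Initially m₁ = (1 + 0.421) / (0.1755 + 0.07 + 0.421) ≈ 2.13203, so M₁ = 2.13203 × 86 ≈ 183.3546 billion.
After the change m₂ = (1 + 0.421) / (0.138 + 0.07 + 0.421) ≈ 2.25914, so M₂ = 2.25914 × 86 ≈ 194.286 billion.
ΔM = M₂ − M₁ = 194.286 − 183.3546 = 10.9314 billion.

𝕄10.93 billion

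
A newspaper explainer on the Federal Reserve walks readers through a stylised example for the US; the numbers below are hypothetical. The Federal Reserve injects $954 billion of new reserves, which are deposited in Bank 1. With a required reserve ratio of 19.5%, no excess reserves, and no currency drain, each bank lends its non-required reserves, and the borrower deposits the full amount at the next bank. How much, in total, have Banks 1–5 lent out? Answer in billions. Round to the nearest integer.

Bank i lends (1 − rr)^i of the original deposit: Bank 1 lends 954·0.8050 = 767.9700, Bank 2 lends 954·0.8050² ≈ 618.2158, and so on.
Summing a geometric series: total = 954·[0.8050·(1 − 0.8050^5) / (1 − 0.8050)] ≈ 2606.9675 billion.

$2607 billion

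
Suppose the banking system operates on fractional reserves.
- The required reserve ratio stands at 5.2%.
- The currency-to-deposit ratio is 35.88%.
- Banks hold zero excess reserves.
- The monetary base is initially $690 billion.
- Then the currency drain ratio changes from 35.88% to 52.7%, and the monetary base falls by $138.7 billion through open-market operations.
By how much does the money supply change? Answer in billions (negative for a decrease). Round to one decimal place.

Before: m₁ = (1 + 0.3588) / (0.052 + 0.3588) ≈ 3.30769, MB₁ = 690, so M₁ = 3.30769 × 690 = 2282.3061 billion.
After: m₂ = (1 + 0.527) / (0.052 + 0.527) ≈ 2.63731, MB₂ = 690 − 138.7 = 551.3, so M₂ = 2.63731 × 551.3 ≈ 1453.949 billion.
ΔM = M₂ − M₁ = 1453.949 − 2282.3061 = -828.3571 billion.

-828.4 billion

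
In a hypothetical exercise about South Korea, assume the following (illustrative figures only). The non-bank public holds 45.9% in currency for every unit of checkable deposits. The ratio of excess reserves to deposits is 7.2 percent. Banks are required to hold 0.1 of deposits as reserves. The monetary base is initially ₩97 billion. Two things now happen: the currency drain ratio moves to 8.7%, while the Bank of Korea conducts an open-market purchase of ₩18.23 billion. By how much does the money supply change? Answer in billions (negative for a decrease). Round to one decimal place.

Before: m₁ = (1 + 0.459) / (0.1 + 0.072 + 0.459) ≈ 2.31220, MB₁ = 97, so M₁ = 2.31220 × 97 = 224.2834 billion.
After: m₂ = (1 + 0.087) / (0.1 + 0.072 + 0.087) ≈ 4.19691, MB₂ = 97 + 18.23 = 115.23, so M₂ = 4.19691 × 115.23 ≈ 483.6099 billion.
ΔM = M₂ − M₁ = 483.6099 − 224.2834 = 259.3265 billion.

₩259.3 billion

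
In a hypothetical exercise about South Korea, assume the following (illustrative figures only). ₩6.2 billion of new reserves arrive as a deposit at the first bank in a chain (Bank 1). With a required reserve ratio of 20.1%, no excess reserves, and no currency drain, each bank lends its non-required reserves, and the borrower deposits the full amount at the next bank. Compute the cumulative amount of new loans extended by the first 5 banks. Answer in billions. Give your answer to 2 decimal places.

Bank i lends (1 − rr)^i of the original deposit: Bank 1 lends 6.2·0.7990 = 4.9538, Bank 2 lends 6.2·0.7990² ≈ 3.9581, and so on.
Summing a geometric series: total = 6.2·[0.7990·(1 − 0.7990^5) / (1 − 0.7990)] ≈ 16.6202 billion.

₩16.62 billion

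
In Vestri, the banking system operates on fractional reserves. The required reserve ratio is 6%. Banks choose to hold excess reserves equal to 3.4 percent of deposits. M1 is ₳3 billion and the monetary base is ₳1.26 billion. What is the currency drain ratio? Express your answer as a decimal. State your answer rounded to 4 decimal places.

0.5621

Using m = M/MB = 3/1.26 ≈ 2.380952. From m = (1 + c)/(c + rr + e), rearranging gives 1 + c = m·(c + rr + e), so c·(1 − m) = m·(rr + e) − 1.
Hence c = [m·(rr + e) − 1]/(1 − m) = [2.380952 × (0.06 + 0.034) − 1] / (1 − 2.380952) ≈ 0.562069.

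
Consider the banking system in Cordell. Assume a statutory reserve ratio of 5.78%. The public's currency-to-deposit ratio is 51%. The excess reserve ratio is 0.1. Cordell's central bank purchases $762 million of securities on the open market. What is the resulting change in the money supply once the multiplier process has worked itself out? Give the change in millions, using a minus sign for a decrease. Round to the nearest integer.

$1723 million

The money multiplier is m = (1 + c) / (rr + e + c) = (1 + 0.51) / (0.0578 + 0.1 + 0.51) ≈ 2.2612.
The purchase adds 762 million of base, so ΔM = m × ΔMB = 2.2612 × (+762) = 1723.0344 million.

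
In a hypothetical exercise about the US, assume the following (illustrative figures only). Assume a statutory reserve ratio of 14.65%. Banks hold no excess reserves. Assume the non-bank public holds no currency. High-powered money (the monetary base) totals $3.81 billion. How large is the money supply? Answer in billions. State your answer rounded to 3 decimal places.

$26.007 billion

With no currency drain or excess reserves, the money multiplier is m = 1/rr = 1/0.1465 ≈ 6.82594.
Money supply M = m × MB = 6.82594 × 3.81 ≈ 26.0068 billion.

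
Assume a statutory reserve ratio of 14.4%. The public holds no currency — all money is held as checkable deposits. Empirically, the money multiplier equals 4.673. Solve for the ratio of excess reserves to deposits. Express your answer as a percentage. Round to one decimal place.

7.0%

Using m = 4.673. Since m = (1 + c)/(c + rr + e), the denominator satisfies c + rr + e = (1 + c)/m = (1 + 0) / 4.673 ≈ 0.213995.
With c = 0 and rr = 0.144, the ratio of excess reserves to deposits is 0.213995 − 0 − 0.144 = 0.069995.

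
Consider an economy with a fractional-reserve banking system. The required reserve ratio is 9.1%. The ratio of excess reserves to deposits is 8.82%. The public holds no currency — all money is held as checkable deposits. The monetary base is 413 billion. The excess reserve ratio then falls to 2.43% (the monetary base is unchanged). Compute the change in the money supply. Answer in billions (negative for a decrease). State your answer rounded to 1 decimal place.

Initially m₁ = 1 / (0.091 + 0.0882) ≈ 5.58036, so M₁ = 5.58036 × 413 ≈ 2304.6887 billion.
After the change m₂ = 1 / (0.091 + 0.0243) ≈ 8.67303, so M₂ = 8.67303 × 413 ≈ 3581.9614 billion.
ΔM = M₂ − M₁ = 3581.9614 − 2304.6887 = 1277.2727 billion.

1277.3 billion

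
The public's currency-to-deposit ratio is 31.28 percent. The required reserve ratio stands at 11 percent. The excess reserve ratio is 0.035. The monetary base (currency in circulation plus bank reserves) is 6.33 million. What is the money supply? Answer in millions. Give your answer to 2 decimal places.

18.15 million

The money multiplier is m = (1 + c) / (rr + e + c) = (1 + 0.3128) / (0.11 + 0.035 + 0.3128) ≈ 2.8676.
So M = m × MB = 2.8676 × 6.33 ≈ 18.1519 million.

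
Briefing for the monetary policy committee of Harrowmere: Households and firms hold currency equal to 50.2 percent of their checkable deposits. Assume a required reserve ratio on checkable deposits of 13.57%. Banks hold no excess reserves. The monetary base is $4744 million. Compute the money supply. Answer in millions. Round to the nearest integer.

The money multiplier is m = (1 + c) / (rr + c) = (1 + 0.502) / (0.1357 + 0.502) ≈ 2.35534.
So M = m × MB = 2.35534 × 4744 ≈ 11173.733 million.

$11174 million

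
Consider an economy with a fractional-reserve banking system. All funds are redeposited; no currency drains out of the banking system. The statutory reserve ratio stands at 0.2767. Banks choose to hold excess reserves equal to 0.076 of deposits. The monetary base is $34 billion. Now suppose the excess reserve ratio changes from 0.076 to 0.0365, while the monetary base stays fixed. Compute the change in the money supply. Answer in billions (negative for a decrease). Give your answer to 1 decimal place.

Initially m₁ = 1 / (0.2767 + 0.076) ≈ 2.8353, so M₁ = 2.8353 × 34 = 96.4002 billion.
After the change m₂ = 1 / (0.2767 + 0.0365) ≈ 3.1928, so M₂ = 3.1928 × 34 = 108.5552 billion.
ΔM = M₂ − M₁ = 108.5552 − 96.4002 = 12.155 billion.

$12.2 billion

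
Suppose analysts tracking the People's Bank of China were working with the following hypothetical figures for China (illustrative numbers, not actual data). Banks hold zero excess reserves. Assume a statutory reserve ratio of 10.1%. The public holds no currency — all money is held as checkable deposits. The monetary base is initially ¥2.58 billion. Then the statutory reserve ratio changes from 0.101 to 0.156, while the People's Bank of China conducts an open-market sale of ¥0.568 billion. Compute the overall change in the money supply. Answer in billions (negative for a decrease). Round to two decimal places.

-12.65 billion

Before: m₁ = 1 / (0.101) ≈ 9.9010, MB₁ = 2.58, so M₁ = 9.9010 × 2.58 ≈ 25.5446 billion.
After: m₂ = 1 / (0.156) ≈ 6.4103, MB₂ = 2.58 − 0.568 = 2.012, so M₂ = 6.4103 × 2.012 ≈ 12.8975 billion.
ΔM = M₂ − M₁ = 12.8975 − 25.5446 = -12.6471 billion.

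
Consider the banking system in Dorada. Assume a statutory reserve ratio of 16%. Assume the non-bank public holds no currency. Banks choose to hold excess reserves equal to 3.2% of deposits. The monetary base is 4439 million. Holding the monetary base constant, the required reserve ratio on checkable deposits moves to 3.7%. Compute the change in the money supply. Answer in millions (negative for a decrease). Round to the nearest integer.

41214 million

Initially m₁ = 1 / (0.16 + 0.032) ≈ 5.20833, so M₁ = 5.20833 × 4439 ≈ 23119.7769 million.
After the change m₂ = 1 / (0.037 + 0.032) ≈ 14.49275, so M₂ = 14.49275 × 4439 ≈ 64333.3172 million.
ΔM = M₂ − M₁ = 64333.3172 − 23119.7769 = 41213.5403 million.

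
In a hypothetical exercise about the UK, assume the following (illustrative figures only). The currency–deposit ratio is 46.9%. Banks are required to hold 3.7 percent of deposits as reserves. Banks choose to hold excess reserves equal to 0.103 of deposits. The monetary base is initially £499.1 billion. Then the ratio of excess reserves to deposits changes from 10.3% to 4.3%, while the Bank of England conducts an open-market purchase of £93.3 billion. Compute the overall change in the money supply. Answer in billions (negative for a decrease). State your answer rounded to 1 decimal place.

Before: m₁ = (1 + 0.469) / (0.037 + 0.103 + 0.469) ≈ 2.41215, MB₁ = 499.1, so M₁ = 2.41215 × 499.1 ≈ 1203.9041 billion.
After: m₂ = (1 + 0.469) / (0.037 + 0.043 + 0.469) ≈ 2.67577, MB₂ = 499.1 + 93.3 = 592.4, so M₂ = 2.67577 × 592.4 ≈ 1585.1261 billion.
ΔM = M₂ − M₁ = 1585.1261 − 1203.9041 = 381.222 billion.

£381.2 billion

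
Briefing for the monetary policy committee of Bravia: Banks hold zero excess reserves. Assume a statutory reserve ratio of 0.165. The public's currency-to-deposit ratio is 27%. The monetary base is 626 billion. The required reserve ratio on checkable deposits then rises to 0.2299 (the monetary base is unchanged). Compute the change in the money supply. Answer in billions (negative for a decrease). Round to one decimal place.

-237.3 billion

Initially m₁ = (1 + 0.27) / (0.165 + 0.27) ≈ 2.91954, so M₁ = 2.91954 × 626 ≈ 1827.632 billion.
After the change m₂ = (1 + 0.27) / (0.2299 + 0.27) ≈ 2.54051, so M₂ = 2.54051 × 626 ≈ 1590.3593 billion.
ΔM = M₂ − M₁ = 1590.3593 − 1827.632 = -237.2727 billion.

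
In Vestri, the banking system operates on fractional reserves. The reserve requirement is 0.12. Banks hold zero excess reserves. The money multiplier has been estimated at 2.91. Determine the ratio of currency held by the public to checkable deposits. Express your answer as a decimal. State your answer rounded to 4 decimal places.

Using m = 2.91. From m = (1 + c)/(c + rr + e), rearranging gives 1 + c = m·(c + rr + e), so c·(1 − m) = m·(rr + e) − 1.
Hence c = [m·(rr + e) − 1]/(1 − m) = [2.91 × (0.12 + 0) − 1] / (1 − 2.91) ≈ 0.340733.

0.3407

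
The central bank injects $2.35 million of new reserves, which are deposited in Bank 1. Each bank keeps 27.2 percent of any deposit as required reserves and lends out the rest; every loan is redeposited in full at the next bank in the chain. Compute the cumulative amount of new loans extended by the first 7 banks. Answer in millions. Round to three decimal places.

Bank i lends (1 − rr)^i of the original deposit: Bank 1 lends 2.35·0.7280 = 1.7108, Bank 2 lends 2.35·0.7280² ≈ 1.2455, and so on.
Summing a geometric series: total = 2.35·[0.7280·(1 − 0.7280^7) / (1 − 0.7280)] ≈ 5.6081 million.

$5.608 million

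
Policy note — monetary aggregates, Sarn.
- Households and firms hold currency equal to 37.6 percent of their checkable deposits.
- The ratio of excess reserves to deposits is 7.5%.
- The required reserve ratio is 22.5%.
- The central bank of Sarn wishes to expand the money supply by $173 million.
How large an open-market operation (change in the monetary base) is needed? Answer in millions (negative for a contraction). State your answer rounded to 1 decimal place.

The money multiplier is m = (1 + c) / (rr + e + c) = (1 + 0.376) / (0.225 + 0.075 + 0.376) ≈ 2.03550.
ΔMB = ΔM / m = (+173) / 2.03550 ≈ 84.9914 million.

$85.0 million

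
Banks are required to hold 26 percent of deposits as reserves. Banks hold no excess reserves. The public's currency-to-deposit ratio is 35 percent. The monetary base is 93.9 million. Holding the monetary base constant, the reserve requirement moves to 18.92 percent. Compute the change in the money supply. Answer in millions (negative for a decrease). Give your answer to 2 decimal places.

Initially m₁ = (1 + 0.35) / (0.26 + 0.35) ≈ 2.21311, so M₁ = 2.21311 × 93.9 ≈ 207.811 million.
After the change m₂ = (1 + 0.35) / (0.1892 + 0.35) ≈ 2.50371, so M₂ = 2.50371 × 93.9 ≈ 235.0984 million.
ΔM = M₂ − M₁ = 235.0984 − 207.811 = 27.2874 million.

27.29 million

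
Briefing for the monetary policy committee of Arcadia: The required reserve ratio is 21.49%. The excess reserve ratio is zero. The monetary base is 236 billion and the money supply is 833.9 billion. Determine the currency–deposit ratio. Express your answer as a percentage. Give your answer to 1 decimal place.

9.5%

Using m = M/MB = 833.9/236 ≈ 3.533475. From m = (1 + c)/(c + rr + e), rearranging gives 1 + c = m·(c + rr + e), so c·(1 − m) = m·(rr + e) − 1.
Hence c = [m·(rr + e) − 1]/(1 − m) = [3.533475 × (0.2149 + 0) − 1] / (1 − 3.533475) ≈ 0.094991.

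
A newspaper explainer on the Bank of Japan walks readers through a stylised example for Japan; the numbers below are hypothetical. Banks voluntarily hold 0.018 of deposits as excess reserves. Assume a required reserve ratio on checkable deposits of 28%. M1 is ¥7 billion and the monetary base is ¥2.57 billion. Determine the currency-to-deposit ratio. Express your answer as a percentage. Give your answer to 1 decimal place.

Using m = M/MB = 7/2.57 ≈ 2.723735. From m = (1 + c)/(c + rr + e), rearranging gives 1 + c = m·(c + rr + e), so c·(1 − m) = m·(rr + e) − 1.
Hence c = [m·(rr + e) − 1]/(1 − m) = [2.723735 × (0.28 + 0.018) − 1] / (1 − 2.723735) ≈ 0.109255.

10.9%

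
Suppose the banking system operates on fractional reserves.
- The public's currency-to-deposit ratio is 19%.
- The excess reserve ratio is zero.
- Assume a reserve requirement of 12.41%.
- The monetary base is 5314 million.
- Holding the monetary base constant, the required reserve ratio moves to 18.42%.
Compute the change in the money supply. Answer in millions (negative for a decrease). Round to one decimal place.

Initially m₁ = (1 + 0.19) / (0.1241 + 0.19) ≈ 3.788602, so M₁ = 3.788602 × 5314 ≈ 20132.631 million.
After the change m₂ = (1 + 0.19) / (0.1842 + 0.19) ≈ 3.180118, so M₂ = 3.180118 × 5314 ≈ 16899.1471 million.
ΔM = M₂ − M₁ = 16899.1471 − 20132.631 = -3233.4839 million.

-3233.5 million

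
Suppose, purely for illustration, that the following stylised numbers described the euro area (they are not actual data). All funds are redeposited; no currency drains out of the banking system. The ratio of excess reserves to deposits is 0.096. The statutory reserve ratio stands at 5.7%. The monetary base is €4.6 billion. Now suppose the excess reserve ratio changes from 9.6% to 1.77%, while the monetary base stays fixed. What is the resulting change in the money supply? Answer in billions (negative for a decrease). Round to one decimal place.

€31.5 billion

Initially m₁ = 1 / (0.057 + 0.096) ≈ 6.5359, so M₁ = 6.5359 × 4.6 ≈ 30.0651 billion.
After the change m₂ = 1 / (0.057 + 0.0177) ≈ 13.3869, so M₂ = 13.3869 × 4.6 ≈ 61.5797 billion.
ΔM = M₂ − M₁ = 61.5797 − 30.0651 = 31.5146 billion.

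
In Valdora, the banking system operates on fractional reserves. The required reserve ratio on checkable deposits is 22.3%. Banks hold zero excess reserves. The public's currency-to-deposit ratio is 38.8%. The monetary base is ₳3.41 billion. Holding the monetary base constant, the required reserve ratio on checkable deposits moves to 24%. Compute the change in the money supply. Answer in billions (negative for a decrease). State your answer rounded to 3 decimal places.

-0.210 billion

Initially m₁ = (1 + 0.388) / (0.223 + 0.388) ≈ 2.27169, so M₁ = 2.27169 × 3.41 ≈ 7.7465 billion.
After the change m₂ = (1 + 0.388) / (0.24 + 0.388) ≈ 2.21019, so M₂ = 2.21019 × 3.41 ≈ 7.5367 billion.
ΔM = M₂ − M₁ = 7.5367 − 7.7465 = -0.2098 billion.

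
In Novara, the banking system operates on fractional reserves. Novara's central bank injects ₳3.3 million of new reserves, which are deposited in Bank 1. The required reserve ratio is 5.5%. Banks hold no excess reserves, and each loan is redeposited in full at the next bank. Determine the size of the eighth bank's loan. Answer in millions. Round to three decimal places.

Each bank lends a fraction (1 − rr) = 0.9450 of the deposit it receives, so Bank 8 receives 3.3·0.9450^7 and lends 3.3·0.9450^8 ≈ 2.0988 million.

₳2.099 million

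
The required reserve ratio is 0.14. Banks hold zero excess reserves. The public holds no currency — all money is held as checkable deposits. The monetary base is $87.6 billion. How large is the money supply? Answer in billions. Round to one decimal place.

With no currency drain or excess reserves, the money multiplier is m = 1/rr = 1/0.14 ≈ 7.1429.
Money supply M = m × MB = 7.1429 × 87.6 ≈ 625.718 billion.

$625.7 billion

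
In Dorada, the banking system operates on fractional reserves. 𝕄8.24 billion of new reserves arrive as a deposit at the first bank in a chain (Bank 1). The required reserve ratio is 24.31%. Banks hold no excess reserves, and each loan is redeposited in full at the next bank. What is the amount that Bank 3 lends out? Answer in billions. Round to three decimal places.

𝕄3.573 billion

Each bank lends a fraction (1 − rr) = 0.7569 of the deposit it receives, so Bank 3 receives 8.24·0.7569^2 and lends 8.24·0.7569^3 ≈ 3.5731 billion.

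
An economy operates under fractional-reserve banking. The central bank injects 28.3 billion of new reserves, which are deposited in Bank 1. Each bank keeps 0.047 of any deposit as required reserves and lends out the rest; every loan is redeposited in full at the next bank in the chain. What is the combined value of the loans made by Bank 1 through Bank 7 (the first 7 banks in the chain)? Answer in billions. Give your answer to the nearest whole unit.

164 billion

Bank i lends (1 − rr)^i of the original deposit: Bank 1 lends 28.3·0.9530 = 26.9699, Bank 2 lends 28.3·0.9530² ≈ 25.7023, and so on.
Summing a geometric series: total = 28.3·[0.9530·(1 − 0.9530^7) / (1 − 0.9530)] ≈ 164.1599 billion.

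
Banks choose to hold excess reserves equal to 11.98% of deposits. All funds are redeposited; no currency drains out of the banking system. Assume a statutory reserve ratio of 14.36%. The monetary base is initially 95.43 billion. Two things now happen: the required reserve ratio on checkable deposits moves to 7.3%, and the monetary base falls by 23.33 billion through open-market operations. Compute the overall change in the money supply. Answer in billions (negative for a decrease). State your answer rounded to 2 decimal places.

Before: m₁ = 1 / (0.1436 + 0.1198) ≈ 3.79651, MB₁ = 95.43, so M₁ = 3.79651 × 95.43 ≈ 362.3009 billion.
After: m₂ = 1 / (0.073 + 0.1198) ≈ 5.18672, MB₂ = 95.43 − 23.33 = 72.1, so M₂ = 5.18672 × 72.1 ≈ 373.9625 billion.
ΔM = M₂ − M₁ = 373.9625 − 362.3009 = 11.6616 billion.

11.66 billion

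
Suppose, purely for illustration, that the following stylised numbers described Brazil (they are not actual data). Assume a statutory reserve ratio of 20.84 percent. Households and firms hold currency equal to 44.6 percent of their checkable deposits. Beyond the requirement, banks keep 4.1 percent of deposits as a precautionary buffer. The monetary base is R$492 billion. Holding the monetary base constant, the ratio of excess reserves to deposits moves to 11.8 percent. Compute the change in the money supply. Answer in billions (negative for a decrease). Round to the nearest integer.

Initially m₁ = (1 + 0.446) / (0.2084 + 0.041 + 0.446) ≈ 2.0794, so M₁ = 2.0794 × 492 = 1023.0648 billion.
After the change m₂ = (1 + 0.446) / (0.2084 + 0.118 + 0.446) ≈ 1.8721, so M₂ = 1.8721 × 492 = 921.0732 billion.
ΔM = M₂ − M₁ = 921.0732 − 1023.0648 = -101.9916 billion.

-102 billion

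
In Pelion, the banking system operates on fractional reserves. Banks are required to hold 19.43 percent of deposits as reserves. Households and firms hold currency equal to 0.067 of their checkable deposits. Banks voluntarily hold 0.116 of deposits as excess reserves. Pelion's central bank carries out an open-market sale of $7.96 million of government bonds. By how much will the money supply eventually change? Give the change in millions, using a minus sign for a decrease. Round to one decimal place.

The money multiplier is m = (1 + c) / (rr + e + c) = (1 + 0.067) / (0.1943 + 0.116 + 0.067) ≈ 2.8280.
The sale removes 7.96 million of base, so ΔM = m × ΔMB = 2.8280 × (−7.96) ≈ -22.5109 million.

-22.5 million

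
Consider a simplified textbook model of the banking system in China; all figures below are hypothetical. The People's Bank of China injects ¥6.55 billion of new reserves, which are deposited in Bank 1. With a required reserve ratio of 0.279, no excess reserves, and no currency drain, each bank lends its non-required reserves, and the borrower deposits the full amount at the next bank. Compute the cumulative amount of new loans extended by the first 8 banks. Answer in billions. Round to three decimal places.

Bank i lends (1 − rr)^i of the original deposit: Bank 1 lends 6.55·0.7210 ≈ 4.7226, Bank 2 lends 6.55·0.7210² ≈ 3.4050, and so on.
Summing a geometric series: total = 6.55·[0.7210·(1 − 0.7210^8) / (1 − 0.7210)] ≈ 15.6906 billion.

¥15.691 billion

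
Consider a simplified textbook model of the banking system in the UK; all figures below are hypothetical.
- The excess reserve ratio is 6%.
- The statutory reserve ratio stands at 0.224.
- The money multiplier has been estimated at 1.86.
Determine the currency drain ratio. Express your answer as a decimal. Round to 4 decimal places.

Using m = 1.86. From m = (1 + c)/(c + rr + e), rearranging gives 1 + c = m·(c + rr + e), so c·(1 − m) = m·(rr + e) − 1.
Hence c = [m·(rr + e) − 1]/(1 − m) = [1.86 × (0.224 + 0.06) − 1] / (1 − 1.86) ≈ 0.548558.

0.5486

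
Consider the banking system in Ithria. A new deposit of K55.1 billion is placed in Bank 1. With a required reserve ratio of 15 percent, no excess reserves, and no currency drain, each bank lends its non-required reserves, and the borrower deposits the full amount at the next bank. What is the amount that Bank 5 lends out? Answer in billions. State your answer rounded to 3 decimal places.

K24.448 billion

Each bank lends a fraction (1 − rr) = 0.8500 of the deposit it receives, so Bank 5 receives 55.1·0.8500^4 and lends 55.1·0.8500^5 ≈ 24.4482 billion.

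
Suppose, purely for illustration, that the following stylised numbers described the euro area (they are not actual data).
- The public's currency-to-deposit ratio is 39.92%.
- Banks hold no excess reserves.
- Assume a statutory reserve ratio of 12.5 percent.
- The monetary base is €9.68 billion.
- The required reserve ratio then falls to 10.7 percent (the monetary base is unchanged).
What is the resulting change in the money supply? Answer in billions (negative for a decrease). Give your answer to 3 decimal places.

€0.919 billion

Initially m₁ = (1 + 0.3992) / (0.125 + 0.3992) ≈ 2.66921, so M₁ = 2.66921 × 9.68 ≈ 25.838 billion.
After the change m₂ = (1 + 0.3992) / (0.107 + 0.3992) ≈ 2.76412, so M₂ = 2.76412 × 9.68 ≈ 26.7567 billion.
ΔM = M₂ − M₁ = 26.7567 − 25.838 = 0.9187 billion.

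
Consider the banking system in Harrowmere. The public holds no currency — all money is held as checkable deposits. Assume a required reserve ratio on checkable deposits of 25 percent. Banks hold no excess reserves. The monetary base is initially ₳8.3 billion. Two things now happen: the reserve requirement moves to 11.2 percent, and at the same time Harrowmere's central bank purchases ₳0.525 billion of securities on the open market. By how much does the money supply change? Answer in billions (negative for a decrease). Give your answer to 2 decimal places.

Before: m₁ = 1 / (0.25) = 4, MB₁ = 8.3, so M₁ = 4 × 8.3 = 33.2 billion.
After: m₂ = 1 / (0.112) ≈ 8.9286, MB₂ = 8.3 + 0.525 = 8.825, so M₂ = 8.9286 × 8.825 ≈ 78.7949 billion.
ΔM = M₂ − M₁ = 78.7949 − 33.2 = 45.5949 billion.

₳45.59 billion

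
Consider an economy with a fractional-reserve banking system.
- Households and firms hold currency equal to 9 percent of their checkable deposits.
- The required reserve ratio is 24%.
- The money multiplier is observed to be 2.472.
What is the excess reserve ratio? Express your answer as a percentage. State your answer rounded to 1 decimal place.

Using m = 2.472. Since m = (1 + c)/(c + rr + e), the denominator satisfies c + rr + e = (1 + c)/m = (1 + 0.09) / 2.472 ≈ 0.440939.
With c = 0.09 and rr = 0.24, the excess reserve ratio is 0.440939 − 0.09 − 0.24 = 0.110939.

11.1%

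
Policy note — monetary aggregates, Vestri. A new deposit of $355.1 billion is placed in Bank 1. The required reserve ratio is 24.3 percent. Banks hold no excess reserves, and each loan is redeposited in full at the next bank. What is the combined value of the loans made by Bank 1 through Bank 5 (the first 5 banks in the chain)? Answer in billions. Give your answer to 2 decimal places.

Bank i lends (1 − rr)^i of the original deposit: Bank 1 lends 355.1·0.7570 = 268.8107, Bank 2 lends 355.1·0.7570² ≈ 203.4897, and so on.
Summing a geometric series: total = 355.1·[0.7570·(1 − 0.7570^5) / (1 − 0.7570)] ≈ 831.2251 billion.

$831.23 billion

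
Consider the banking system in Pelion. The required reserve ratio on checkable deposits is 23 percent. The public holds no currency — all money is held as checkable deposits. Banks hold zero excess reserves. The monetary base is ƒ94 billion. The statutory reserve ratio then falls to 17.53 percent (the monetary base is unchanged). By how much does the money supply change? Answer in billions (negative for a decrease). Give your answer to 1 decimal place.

ƒ127.5 billion

Initially m₁ = 1 / (0.23) ≈ 4.3478, so M₁ = 4.3478 × 94 = 408.6932 billion.
After the change m₂ = 1 / (0.1753) ≈ 5.7045, so M₂ = 5.7045 × 94 = 536.223 billion.
ΔM = M₂ − M₁ = 536.223 − 408.6932 = 127.5298 billion.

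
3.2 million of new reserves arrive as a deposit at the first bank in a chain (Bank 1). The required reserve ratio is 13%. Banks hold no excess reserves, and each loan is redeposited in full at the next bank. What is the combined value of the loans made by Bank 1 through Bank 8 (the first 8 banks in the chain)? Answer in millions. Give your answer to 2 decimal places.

Bank i lends (1 − rr)^i of the original deposit: Bank 1 lends 3.2·0.8700 = 2.7840, Bank 2 lends 3.2·0.8700² ≈ 2.4221, and so on.
Summing a geometric series: total = 3.2·[0.8700·(1 − 0.8700^8) / (1 − 0.8700)] ≈ 14.3866 million.

14.39 million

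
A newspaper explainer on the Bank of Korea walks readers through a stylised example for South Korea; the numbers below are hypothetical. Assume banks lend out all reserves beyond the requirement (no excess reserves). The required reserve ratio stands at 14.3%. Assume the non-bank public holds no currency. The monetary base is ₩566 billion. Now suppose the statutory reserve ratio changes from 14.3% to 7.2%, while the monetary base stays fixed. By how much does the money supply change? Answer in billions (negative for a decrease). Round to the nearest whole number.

Initially m₁ = 1 / (0.143) ≈ 6.9930, so M₁ = 6.9930 × 566 = 3958.038 billion.
After the change m₂ = 1 / (0.072) ≈ 13.8889, so M₂ = 13.8889 × 566 = 7861.1174 billion.
ΔM = M₂ − M₁ = 7861.1174 − 3958.038 = 3903.0794 billion.

₩3903 billion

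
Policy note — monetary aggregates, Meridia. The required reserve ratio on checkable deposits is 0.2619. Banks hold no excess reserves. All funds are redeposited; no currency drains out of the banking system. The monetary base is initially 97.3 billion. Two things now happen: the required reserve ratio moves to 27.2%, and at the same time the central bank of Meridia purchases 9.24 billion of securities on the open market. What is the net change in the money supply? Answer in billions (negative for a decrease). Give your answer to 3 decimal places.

Before: m₁ = 1 / (0.2619) ≈ 3.8182512, MB₁ = 97.3, so M₁ = 3.8182512 × 97.3 ≈ 371.5158 billion.
After: m₂ = 1 / (0.272) ≈ 3.6764706, MB₂ = 97.3 + 9.24 = 106.54, so M₂ = 3.6764706 × 106.54 ≈ 391.6912 billion.
ΔM = M₂ − M₁ = 391.6912 − 371.5158 = 20.1754 billion.

20.175 billion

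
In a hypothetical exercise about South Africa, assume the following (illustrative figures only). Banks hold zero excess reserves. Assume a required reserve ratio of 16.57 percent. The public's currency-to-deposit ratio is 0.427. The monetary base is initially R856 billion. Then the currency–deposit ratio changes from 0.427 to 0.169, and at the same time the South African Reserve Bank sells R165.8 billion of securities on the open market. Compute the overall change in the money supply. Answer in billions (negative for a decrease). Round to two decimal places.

Before: m₁ = (1 + 0.427) / (0.1657 + 0.427) ≈ 2.407626, MB₁ = 856, so M₁ = 2.407626 × 856 ≈ 2060.9279 billion.
After: m₂ = (1 + 0.169) / (0.1657 + 0.169) ≈ 3.492680, MB₂ = 856 − 165.8 = 690.2, so M₂ = 3.492680 × 690.2 ≈ 2410.6477 billion.
ΔM = M₂ − M₁ = 2410.6477 − 2060.9279 = 349.7198 billion.

R349.72 billion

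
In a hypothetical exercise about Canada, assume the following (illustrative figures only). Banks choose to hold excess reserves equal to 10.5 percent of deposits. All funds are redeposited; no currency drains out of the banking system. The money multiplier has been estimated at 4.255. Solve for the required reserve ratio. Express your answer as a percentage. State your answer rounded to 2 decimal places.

13.00%

Using m = 4.255. Since m = (1 + c)/(c + rr + e), the denominator satisfies c + rr + e = (1 + c)/m = (1 + 0) / 4.255 ≈ 0.235018.
With c = 0 and e = 0.105, the required reserve ratio is 0.235018 − 0 − 0.105 = 0.130018.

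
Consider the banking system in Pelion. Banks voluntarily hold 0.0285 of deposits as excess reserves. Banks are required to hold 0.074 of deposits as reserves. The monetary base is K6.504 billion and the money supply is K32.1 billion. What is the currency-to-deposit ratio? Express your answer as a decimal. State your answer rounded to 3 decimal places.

0.126

Using m = M/MB = 32.1/6.504 ≈ 4.935424. From m = (1 + c)/(c + rr + e), rearranging gives 1 + c = m·(c + rr + e), so c·(1 − m) = m·(rr + e) − 1.
Hence c = [m·(rr + e) − 1]/(1 − m) = [4.935424 × (0.074 + 0.0285) − 1] / (1 − 4.935424) ≈ 0.125557.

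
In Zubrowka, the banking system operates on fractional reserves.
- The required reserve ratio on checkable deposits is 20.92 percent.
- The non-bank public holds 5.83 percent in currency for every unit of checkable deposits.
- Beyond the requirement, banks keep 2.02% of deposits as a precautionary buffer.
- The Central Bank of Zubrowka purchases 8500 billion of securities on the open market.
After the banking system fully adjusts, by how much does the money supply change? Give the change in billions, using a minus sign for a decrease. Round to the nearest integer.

The money multiplier is m = (1 + c) / (rr + e + c) = (1 + 0.0583) / (0.2092 + 0.0202 + 0.0583) ≈ 3.67848.
The purchase adds 8500 billion of base, so ΔM = m × ΔMB = 3.67848 × (+8500) = 31267.08 billion.

31267 billion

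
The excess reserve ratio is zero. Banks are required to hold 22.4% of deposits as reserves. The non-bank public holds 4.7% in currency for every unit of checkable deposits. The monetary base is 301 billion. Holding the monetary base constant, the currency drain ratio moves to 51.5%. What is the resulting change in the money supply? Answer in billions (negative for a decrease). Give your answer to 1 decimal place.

-545.8 billion

Initially m₁ = (1 + 0.047) / (0.224 + 0.047) ≈ 3.86347, so M₁ = 3.86347 × 301 ≈ 1162.9045 billion.
After the change m₂ = (1 + 0.515) / (0.224 + 0.515) ≈ 2.05007, so M₂ = 2.05007 × 301 ≈ 617.0711 billion.
ΔM = M₂ − M₁ = 617.0711 − 1162.9045 = -545.8334 billion.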